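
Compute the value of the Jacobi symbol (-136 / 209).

(-136 / 209)
  = (73 / 209)    [-136 ≡ 73 mod 209]
  = (209 / 73)    [QR: 73 ≡ 1 mod 4, sign kept]
  = (63 / 73)    [209 ≡ 63 mod 73]
  = (73 / 63)    [QR: 73 ≡ 1 mod 4, sign kept]
  = (10 / 63)    [73 ≡ 10 mod 63]
  = (5 / 63)    [63 ≡ 7 mod 8 ⇒ (2 / 63) = +1]
  = (63 / 5)    [QR: 5 ≡ 1 mod 4, sign kept]
  = (3 / 5)    [63 ≡ 3 mod 5]
  = (5 / 3)    [QR: 5 ≡ 1 mod 4, sign kept]
  = (2 / 3)    [5 ≡ 2 mod 3]
  = -(1 / 3)    [3 ≡ 3 mod 8 ⇒ (2 / 3) = -1]
  = -1    [(1 / 3) = 1]

-1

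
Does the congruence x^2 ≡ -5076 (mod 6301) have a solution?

yes

Reduce the numerator: -5076 ≡ 1225 (mod 6301), so (-5076|6301) = (1225|6301).
1225 ≡ 1 (mod 4), so quadratic reciprocity gives (1225|6301) = (6301|1225). Reduce: 6301 ≡ 176 (mod 1225). Now have (176|1225).
Factor out 2: 176 = 2^4·11. Since 1225 ≡ 1 (mod 8), (2|1225) = +1, and (2|1225)^4 = +1. Now have (11|1225).
1225 ≡ 1 (mod 4), so quadratic reciprocity gives (11|1225) = (1225|11). Reduce: 1225 ≡ 4 (mod 11). Now have (4|11).
Factor out 2: 4 = 2^2. Since 11 ≡ 3 (mod 8), (2|11) = -1, and (2|11)^2 = +1. Now have (1|11).
(1|11) = 1. Collecting the sign factors: 1.
(-5076|6301) = 1, and 6301 is prime, so -5076 is a quadratic residue mod 6301.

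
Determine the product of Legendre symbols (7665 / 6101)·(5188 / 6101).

By multiplicativity, (7665·5188 / 6101) = (7665 / 6101)·(5188 / 6101).
First factor (7665 / 6101):
Reduce the numerator: 7665 ≡ 1564 (mod 6101), so (7665 / 6101) = (1564 / 6101).
Factor out 2: 1564 = 2^2·391. Since 6101 ≡ 5 (mod 8), (2 / 6101) = -1, and (2 / 6101)^2 = +1. Now have (391 / 6101).
6101 ≡ 1 (mod 4), so quadratic reciprocity gives (391 / 6101) = (6101 / 391). Reduce: 6101 ≡ 236 (mod 391). Now have (236 / 391).
Factor out 2: 236 = 2^2·59. Since 391 ≡ 7 (mod 8), (2 / 391) = +1, and (2 / 391)^2 = +1. Now have (59 / 391).
Both 59 ≡ 3 and 391 ≡ 3 (mod 4), so reciprocity gives (59 / 391) = -(391 / 59). Reduce: 391 ≡ 37 (mod 59). Now have -(37 / 59).
37 ≡ 1 (mod 4), so quadratic reciprocity gives (37 / 59) = (59 / 37). Reduce: 59 ≡ 22 (mod 37). Now have -(22 / 37).
Factor out 2: 22 = 2·11. Since 37 ≡ 5 (mod 8), (2 / 37) = -1. Now have (11 / 37).
37 ≡ 1 (mod 4), so quadratic reciprocity gives (11 / 37) = (37 / 11). Reduce: 37 ≡ 4 (mod 11). Now have (4 / 11).
Factor out 2: 4 = 2^2. Since 11 ≡ 3 (mod 8), (2 / 11) = -1, and (2 / 11)^2 = +1. Now have (1 / 11).
(1 / 11) = 1. Collecting the sign factors: 1.
Second factor (5188 / 6101):
Factor out 2: 5188 = 2^2·1297. Since 6101 ≡ 5 (mod 8), (2 / 6101) = -1, and (2 / 6101)^2 = +1. Now have (1297 / 6101).
1297 ≡ 1 (mod 4), so quadratic reciprocity gives (1297 / 6101) = (6101 / 1297). Reduce: 6101 ≡ 913 (mod 1297). Now have (913 / 1297).
913 ≡ 1 (mod 4), so quadratic reciprocity gives (913 / 1297) = (1297 / 913). Reduce: 1297 ≡ 384 (mod 913). Now have (384 / 913).
Factor out 2: 384 = 2^7·3. Since 913 ≡ 1 (mod 8), (2 / 913) = +1, and (2 / 913)^7 = +1. Now have (3 / 913).
913 ≡ 1 (mod 4), so quadratic reciprocity gives (3 / 913) = (913 / 3). Reduce: 913 ≡ 1 (mod 3). Now have (1 / 3).
(1 / 3) = 1. Collecting the sign factors: 1.
Product: (1)·(1) = 1.

1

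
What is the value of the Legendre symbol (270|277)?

1

Factor out 2: 270 = 2·135. Since 277 ≡ 5 (mod 8), (2|277) = -1. Now have -(135|277).
277 ≡ 1 (mod 4), so quadratic reciprocity gives (135|277) = (277|135). Reduce: 277 ≡ 7 (mod 135). Now have -(7|135).
Both 7 ≡ 3 and 135 ≡ 3 (mod 4), so reciprocity gives (7|135) = -(135|7). Reduce: 135 ≡ 2 (mod 7). Now have (2|7).
Factor out 2: 2 = 2. Since 7 ≡ 7 (mod 8), (2|7) = +1. Now have (1|7).
(1|7) = 1. Collecting the sign factors: 1.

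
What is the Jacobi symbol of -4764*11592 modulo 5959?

1

By multiplicativity, (-4764·11592 / 5959) = (-4764 / 5959)·(11592 / 5959).
First factor (-4764 / 5959):
(-4764 / 5959)
  = -(4764 / 5959)    [5959 ≡ 3 mod 4 ⇒ (-1 / 5959) = -1]
  = -(1191 / 5959)    [5959 ≡ 7 mod 8 ⇒ (2 / 5959)^2 = +1]
  = (5959 / 1191)    [QR: both ≡ 3 mod 4, sign flips]
  = (4 / 1191)    [5959 ≡ 4 mod 1191]
  = (1 / 1191)    [1191 ≡ 7 mod 8 ⇒ (2 / 1191)^2 = +1]
  = 1    [(1 / 1191) = 1]
Second factor (11592 / 5959):
(11592 / 5959)
  = (5633 / 5959)    [11592 ≡ 5633 mod 5959]
  = (5959 / 5633)    [QR: 5633 ≡ 1 mod 4, sign kept]
  = (326 / 5633)    [5959 ≡ 326 mod 5633]
  = (163 / 5633)    [5633 ≡ 1 mod 8 ⇒ (2 / 5633) = +1]
  = (5633 / 163)    [QR: 5633 ≡ 1 mod 4, sign kept]
  = (91 / 163)    [5633 ≡ 91 mod 163]
  = -(163 / 91)    [QR: both ≡ 3 mod 4, sign flips]
  = -(72 / 91)    [163 ≡ 72 mod 91]
  = (9 / 91)    [91 ≡ 3 mod 8 ⇒ (2 / 91)^3 = -1]
  = (91 / 9)    [QR: 9 ≡ 1 mod 4, sign kept]
  = (1 / 9)    [91 ≡ 1 mod 9]
  = 1    [(1 / 9) = 1]
Product: (1)·(1) = 1.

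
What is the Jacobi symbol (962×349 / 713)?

By multiplicativity, (962·349 / 713) = (962 / 713)·(349 / 713).
First factor (962 / 713):
(962 / 713)
  = (249 / 713)    [962 ≡ 249 mod 713]
  = (713 / 249)    [QR: 249 ≡ 1 mod 4, sign kept]
  = (215 / 249)    [713 ≡ 215 mod 249]
  = (249 / 215)    [QR: 249 ≡ 1 mod 4, sign kept]
  = (34 / 215)    [249 ≡ 34 mod 215]
  = (17 / 215)    [215 ≡ 7 mod 8 ⇒ (2 / 215) = +1]
  = (215 / 17)    [QR: 17 ≡ 1 mod 4, sign kept]
  = (11 / 17)    [215 ≡ 11 mod 17]
  = (17 / 11)    [QR: 17 ≡ 1 mod 4, sign kept]
  = (6 / 11)    [17 ≡ 6 mod 11]
  = -(3 / 11)    [11 ≡ 3 mod 8 ⇒ (2 / 11) = -1]
  = (11 / 3)    [QR: both ≡ 3 mod 4, sign flips]
  = (2 / 3)    [11 ≡ 2 mod 3]
  = -(1 / 3)    [3 ≡ 3 mod 8 ⇒ (2 / 3) = -1]
  = -1    [(1 / 3) = 1]
Second factor (349 / 713):
(349 / 713)
  = (713 / 349)    [QR: 349 ≡ 1 mod 4, sign kept]
  = (15 / 349)    [713 ≡ 15 mod 349]
  = (349 / 15)    [QR: 349 ≡ 1 mod 4, sign kept]
  = (4 / 15)    [349 ≡ 4 mod 15]
  = (1 / 15)    [15 ≡ 7 mod 8 ⇒ (2 / 15)^2 = +1]
  = 1    [(1 / 15) = 1]
Product: (-1)·(1) = -1.

-1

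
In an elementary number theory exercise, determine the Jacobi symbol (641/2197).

(641/2197)
  = (2197/641)    [QR: 641 ≡ 1 mod 4, sign kept]
  = (274/641)    [2197 ≡ 274 mod 641]
  = (137/641)    [641 ≡ 1 mod 8 ⇒ (2/641) = +1]
  = (641/137)    [QR: 137 ≡ 1 mod 4, sign kept]
  = (93/137)    [641 ≡ 93 mod 137]
  = (137/93)    [QR: 93 ≡ 1 mod 4, sign kept]
  = (44/93)    [137 ≡ 44 mod 93]
  = (11/93)    [93 ≡ 5 mod 8 ⇒ (2/93)^2 = +1]
  = (93/11)    [QR: 93 ≡ 1 mod 4, sign kept]
  = (5/11)    [93 ≡ 5 mod 11]
  = (11/5)    [QR: 5 ≡ 1 mod 4, sign kept]
  = (1/5)    [11 ≡ 1 mod 5]
  = 1    [(1/5) = 1]

1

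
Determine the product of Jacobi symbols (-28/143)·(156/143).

0

By multiplicativity, (-28·156/143) = (-28/143)·(156/143).
First factor (-28/143):
Reduce the numerator: -28 ≡ 115 (mod 143), so (-28/143) = (115/143).
Both 115 ≡ 3 and 143 ≡ 3 (mod 4), so reciprocity gives (115/143) = -(143/115). Reduce: 143 ≡ 28 (mod 115). Now have -(28/115).
Factor out 2: 28 = 2^2·7. Since 115 ≡ 3 (mod 8), (2/115) = -1, and (2/115)^2 = +1. Now have -(7/115).
Both 7 ≡ 3 and 115 ≡ 3 (mod 4), so reciprocity gives (7/115) = -(115/7). Reduce: 115 ≡ 3 (mod 7). Now have (3/7).
Both 3 ≡ 3 and 7 ≡ 3 (mod 4), so reciprocity gives (3/7) = -(7/3). Reduce: 7 ≡ 1 (mod 3). Now have -(1/3).
(1/3) = 1. Collecting the sign factors: -1.
Second factor (156/143):
Reduce the numerator: 156 ≡ 13 (mod 143), so (156/143) = (13/143).
13 ≡ 1 (mod 4), so quadratic reciprocity gives (13/143) = (143/13). Reduce: 143 ≡ 0 (mod 13). Now have (0/13).
The numerator is now 0 with denominator 13 > 1: the symbol is 0.
Product: (-1)·(0) = 0.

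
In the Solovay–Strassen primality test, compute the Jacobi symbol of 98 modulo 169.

Factor out 2: 98 = 2·49. Since 169 ≡ 1 (mod 8), (2/169) = +1. Now have (49/169).
49 ≡ 1 (mod 4), so quadratic reciprocity gives (49/169) = (169/49). Reduce: 169 ≡ 22 (mod 49). Now have (22/49).
Factor out 2: 22 = 2·11. Since 49 ≡ 1 (mod 8), (2/49) = +1. Now have (11/49).
49 ≡ 1 (mod 4), so quadratic reciprocity gives (11/49) = (49/11). Reduce: 49 ≡ 5 (mod 11). Now have (5/11).
5 ≡ 1 (mod 4), so quadratic reciprocity gives (5/11) = (11/5). Reduce: 11 ≡ 1 (mod 5). Now have (1/5).
(1/5) = 1. Collecting the sign factors: 1.

1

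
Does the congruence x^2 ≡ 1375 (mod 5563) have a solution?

no

(1375/5563)
  = -(5563/1375)    [QR: both ≡ 3 mod 4, sign flips]
  = -(63/1375)    [5563 ≡ 63 mod 1375]
  = (1375/63)    [QR: both ≡ 3 mod 4, sign flips]
  = (52/63)    [1375 ≡ 52 mod 63]
  = (13/63)    [63 ≡ 7 mod 8 ⇒ (2/63)^2 = +1]
  = (63/13)    [QR: 13 ≡ 1 mod 4, sign kept]
  = (11/13)    [63 ≡ 11 mod 13]
  = (13/11)    [QR: 13 ≡ 1 mod 4, sign kept]
  = (2/11)    [13 ≡ 2 mod 11]
  = -(1/11)    [11 ≡ 3 mod 8 ⇒ (2/11) = -1]
  = -1    [(1/11) = 1]
The Legendre symbol is -1, so x^2 ≡ 1375 (mod 5563) has no solution.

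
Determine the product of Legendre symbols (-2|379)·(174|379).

By multiplicativity, (-2·174|379) = (-2|379)·(174|379).
First factor (-2|379):
(-2|379)
  = -(2|379)    [379 ≡ 3 mod 4 ⇒ (-1|379) = -1]
  = (1|379)    [379 ≡ 3 mod 8 ⇒ (2|379) = -1]
  = 1    [(1|379) = 1]
Second factor (174|379):
(174|379)
  = -(87|379)    [379 ≡ 3 mod 8 ⇒ (2|379) = -1]
  = (379|87)    [QR: both ≡ 3 mod 4, sign flips]
  = (31|87)    [379 ≡ 31 mod 87]
  = -(87|31)    [QR: both ≡ 3 mod 4, sign flips]
  = -(25|31)    [87 ≡ 25 mod 31]
  = -(31|25)    [QR: 25 ≡ 1 mod 4, sign kept]
  = -(6|25)    [31 ≡ 6 mod 25]
  = -(3|25)    [25 ≡ 1 mod 8 ⇒ (2|25) = +1]
  = -(25|3)    [QR: 25 ≡ 1 mod 4, sign kept]
  = -(1|3)    [25 ≡ 1 mod 3]
  = -1    [(1|3) = 1]
Product: (1)·(-1) = -1.

-1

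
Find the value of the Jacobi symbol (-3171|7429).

-1

Pull out -1: (-3171|7429) = (-1|7429)·(3171|7429). Since 7429 ≡ 1 (mod 4), (-1|7429) = +1. Now have (3171|7429).
7429 ≡ 1 (mod 4), so quadratic reciprocity gives (3171|7429) = (7429|3171). Reduce: 7429 ≡ 1087 (mod 3171). Now have (1087|3171).
Both 1087 ≡ 3 and 3171 ≡ 3 (mod 4), so reciprocity gives (1087|3171) = -(3171|1087). Reduce: 3171 ≡ 997 (mod 1087). Now have -(997|1087).
997 ≡ 1 (mod 4), so quadratic reciprocity gives (997|1087) = (1087|997). Reduce: 1087 ≡ 90 (mod 997). Now have -(90|997).
Factor out 2: 90 = 2·45. Since 997 ≡ 5 (mod 8), (2|997) = -1. Now have (45|997).
45 ≡ 1 (mod 4), so quadratic reciprocity gives (45|997) = (997|45). Reduce: 997 ≡ 7 (mod 45). Now have (7|45).
45 ≡ 1 (mod 4), so quadratic reciprocity gives (7|45) = (45|7). Reduce: 45 ≡ 3 (mod 7). Now have (3|7).
Both 3 ≡ 3 and 7 ≡ 3 (mod 4), so reciprocity gives (3|7) = -(7|3). Reduce: 7 ≡ 1 (mod 3). Now have -(1|3).
(1|3) = 1. Collecting the sign factors: -1.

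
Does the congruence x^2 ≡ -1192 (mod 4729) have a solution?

yes

(-1192/4729)
  = (3537/4729)    [-1192 ≡ 3537 mod 4729]
  = (4729/3537)    [QR: 3537 ≡ 1 mod 4, sign kept]
  = (1192/3537)    [4729 ≡ 1192 mod 3537]
  = (149/3537)    [3537 ≡ 1 mod 8 ⇒ (2/3537)^3 = +1]
  = (3537/149)    [QR: 149 ≡ 1 mod 4, sign kept]
  = (110/149)    [3537 ≡ 110 mod 149]
  = -(55/149)    [149 ≡ 5 mod 8 ⇒ (2/149) = -1]
  = -(149/55)    [QR: 149 ≡ 1 mod 4, sign kept]
  = -(39/55)    [149 ≡ 39 mod 55]
  = (55/39)    [QR: both ≡ 3 mod 4, sign flips]
  = (16/39)    [55 ≡ 16 mod 39]
  = (1/39)    [39 ≡ 7 mod 8 ⇒ (2/39)^4 = +1]
  = 1    [(1/39) = 1]
The Legendre symbol is 1, so x^2 ≡ -1192 (mod 4729) has solution.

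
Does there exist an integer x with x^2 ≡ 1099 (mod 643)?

no

(1099/643)
  = (456/643)    [1099 ≡ 456 mod 643]
  = -(57/643)    [643 ≡ 3 mod 8 ⇒ (2/643)^3 = -1]
  = -(643/57)    [QR: 57 ≡ 1 mod 4, sign kept]
  = -(16/57)    [643 ≡ 16 mod 57]
  = -(1/57)    [57 ≡ 1 mod 8 ⇒ (2/57)^4 = +1]
  = -1    [(1/57) = 1]
(1099/643) = -1, and 643 is prime, so 1099 is not a quadratic residue mod 643.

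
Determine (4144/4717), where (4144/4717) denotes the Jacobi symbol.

1

Factor out 2: 4144 = 2^4·259. Since 4717 ≡ 5 (mod 8), (2/4717) = -1, and (2/4717)^4 = +1. Now have (259/4717).
4717 ≡ 1 (mod 4), so quadratic reciprocity gives (259/4717) = (4717/259). Reduce: 4717 ≡ 55 (mod 259). Now have (55/259).
Both 55 ≡ 3 and 259 ≡ 3 (mod 4), so reciprocity gives (55/259) = -(259/55). Reduce: 259 ≡ 39 (mod 55). Now have -(39/55).
Both 39 ≡ 3 and 55 ≡ 3 (mod 4), so reciprocity gives (39/55) = -(55/39). Reduce: 55 ≡ 16 (mod 39). Now have (16/39).
Factor out 2: 16 = 2^4. Since 39 ≡ 7 (mod 8), (2/39) = +1, and (2/39)^4 = +1. Now have (1/39).
(1/39) = 1. Collecting the sign factors: 1.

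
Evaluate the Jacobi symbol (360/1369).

(360/1369)
  = (45/1369)    [1369 ≡ 1 mod 8 ⇒ (2/1369)^3 = +1]
  = (1369/45)    [QR: 45 ≡ 1 mod 4, sign kept]
  = (19/45)    [1369 ≡ 19 mod 45]
  = (45/19)    [QR: 45 ≡ 1 mod 4, sign kept]
  = (7/19)    [45 ≡ 7 mod 19]
  = -(19/7)    [QR: both ≡ 3 mod 4, sign flips]
  = -(5/7)    [19 ≡ 5 mod 7]
  = -(7/5)    [QR: 5 ≡ 1 mod 4, sign kept]
  = -(2/5)    [7 ≡ 2 mod 5]
  = (1/5)    [5 ≡ 5 mod 8 ⇒ (2/5) = -1]
  = 1    [(1/5) = 1]

1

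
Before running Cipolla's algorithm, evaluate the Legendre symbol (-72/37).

-1

(-72/37)
  = (2/37)    [-72 ≡ 2 mod 37]
  = -(1/37)    [37 ≡ 5 mod 8 ⇒ (2/37) = -1]
  = -1    [(1/37) = 1]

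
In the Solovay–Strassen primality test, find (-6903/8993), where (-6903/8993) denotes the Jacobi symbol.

Reduce the numerator: -6903 ≡ 2090 (mod 8993), so (-6903/8993) = (2090/8993).
Factor out 2: 2090 = 2·1045. Since 8993 ≡ 1 (mod 8), (2/8993) = +1. Now have (1045/8993).
1045 ≡ 1 (mod 4), so quadratic reciprocity gives (1045/8993) = (8993/1045). Reduce: 8993 ≡ 633 (mod 1045). Now have (633/1045).
633 ≡ 1 (mod 4), so quadratic reciprocity gives (633/1045) = (1045/633). Reduce: 1045 ≡ 412 (mod 633). Now have (412/633).
Factor out 2: 412 = 2^2·103. Since 633 ≡ 1 (mod 8), (2/633) = +1, and (2/633)^2 = +1. Now have (103/633).
633 ≡ 1 (mod 4), so quadratic reciprocity gives (103/633) = (633/103). Reduce: 633 ≡ 15 (mod 103). Now have (15/103).
Both 15 ≡ 3 and 103 ≡ 3 (mod 4), so reciprocity gives (15/103) = -(103/15). Reduce: 103 ≡ 13 (mod 15). Now have -(13/15).
13 ≡ 1 (mod 4), so quadratic reciprocity gives (13/15) = (15/13). Reduce: 15 ≡ 2 (mod 13). Now have -(2/13).
Factor out 2: 2 = 2. Since 13 ≡ 5 (mod 8), (2/13) = -1. Now have (1/13).
(1/13) = 1. Collecting the sign factors: 1.

1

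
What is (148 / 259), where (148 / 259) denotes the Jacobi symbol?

0

(148 / 259)
  = (37 / 259)    [259 ≡ 3 mod 8 ⇒ (2 / 259)^2 = +1]
  = (259 / 37)    [QR: 37 ≡ 1 mod 4, sign kept]
  = (0 / 37)    [259 ≡ 0 mod 37]
  = 0    [numerator 0, gcd > 1]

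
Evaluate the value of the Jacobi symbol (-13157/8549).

-1

Reduce the numerator: -13157 ≡ 3941 (mod 8549), so (-13157/8549) = (3941/8549).
3941 ≡ 1 (mod 4), so quadratic reciprocity gives (3941/8549) = (8549/3941). Reduce: 8549 ≡ 667 (mod 3941). Now have (667/3941).
3941 ≡ 1 (mod 4), so quadratic reciprocity gives (667/3941) = (3941/667). Reduce: 3941 ≡ 606 (mod 667). Now have (606/667).
Factor out 2: 606 = 2·303. Since 667 ≡ 3 (mod 8), (2/667) = -1. Now have -(303/667).
Both 303 ≡ 3 and 667 ≡ 3 (mod 4), so reciprocity gives (303/667) = -(667/303). Reduce: 667 ≡ 61 (mod 303). Now have (61/303).
61 ≡ 1 (mod 4), so quadratic reciprocity gives (61/303) = (303/61). Reduce: 303 ≡ 59 (mod 61). Now have (59/61).
61 ≡ 1 (mod 4), so quadratic reciprocity gives (59/61) = (61/59). Reduce: 61 ≡ 2 (mod 59). Now have (2/59).
Factor out 2: 2 = 2. Since 59 ≡ 3 (mod 8), (2/59) = -1. Now have -(1/59).
(1/59) = 1. Collecting the sign factors: -1.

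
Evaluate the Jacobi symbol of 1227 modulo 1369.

1369 ≡ 1 (mod 4), so quadratic reciprocity gives (1227 / 1369) = (1369 / 1227). Reduce: 1369 ≡ 142 (mod 1227). Now have (142 / 1227).
Factor out 2: 142 = 2·71. Since 1227 ≡ 3 (mod 8), (2 / 1227) = -1. Now have -(71 / 1227).
Both 71 ≡ 3 and 1227 ≡ 3 (mod 4), so reciprocity gives (71 / 1227) = -(1227 / 71). Reduce: 1227 ≡ 20 (mod 71). Now have (20 / 71).
Factor out 2: 20 = 2^2·5. Since 71 ≡ 7 (mod 8), (2 / 71) = +1, and (2 / 71)^2 = +1. Now have (5 / 71).
5 ≡ 1 (mod 4), so quadratic reciprocity gives (5 / 71) = (71 / 5). Reduce: 71 ≡ 1 (mod 5). Now have (1 / 5).
(1 / 5) = 1. Collecting the sign factors: 1.

1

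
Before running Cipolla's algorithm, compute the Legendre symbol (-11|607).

-1

(-11|607)
  = (596|607)    [-11 ≡ 596 mod 607]
  = (149|607)    [607 ≡ 7 mod 8 ⇒ (2|607)^2 = +1]
  = (607|149)    [QR: 149 ≡ 1 mod 4, sign kept]
  = (11|149)    [607 ≡ 11 mod 149]
  = (149|11)    [QR: 149 ≡ 1 mod 4, sign kept]
  = (6|11)    [149 ≡ 6 mod 11]
  = -(3|11)    [11 ≡ 3 mod 8 ⇒ (2|11) = -1]
  = (11|3)    [QR: both ≡ 3 mod 4, sign flips]
  = (2|3)    [11 ≡ 2 mod 3]
  = -(1|3)    [3 ≡ 3 mod 8 ⇒ (2|3) = -1]
  = -1    [(1|3) = 1]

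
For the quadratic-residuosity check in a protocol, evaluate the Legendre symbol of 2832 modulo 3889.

(2832/3889)
  = (177/3889)    [3889 ≡ 1 mod 8 ⇒ (2/3889)^4 = +1]
  = (3889/177)    [QR: 177 ≡ 1 mod 4, sign kept]
  = (172/177)    [3889 ≡ 172 mod 177]
  = (43/177)    [177 ≡ 1 mod 8 ⇒ (2/177)^2 = +1]
  = (177/43)    [QR: 177 ≡ 1 mod 4, sign kept]
  = (5/43)    [177 ≡ 5 mod 43]
  = (43/5)    [QR: 5 ≡ 1 mod 4, sign kept]
  = (3/5)    [43 ≡ 3 mod 5]
  = (5/3)    [QR: 5 ≡ 1 mod 4, sign kept]
  = (2/3)    [5 ≡ 2 mod 3]
  = -(1/3)    [3 ≡ 3 mod 8 ⇒ (2/3) = -1]
  = -1    [(1/3) = 1]

-1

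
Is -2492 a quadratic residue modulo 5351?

Reduce the numerator: -2492 ≡ 2859 (mod 5351), so (-2492/5351) = (2859/5351).
Both 2859 ≡ 3 and 5351 ≡ 3 (mod 4), so reciprocity gives (2859/5351) = -(5351/2859). Reduce: 5351 ≡ 2492 (mod 2859). Now have -(2492/2859).
Factor out 2: 2492 = 2^2·623. Since 2859 ≡ 3 (mod 8), (2/2859) = -1, and (2/2859)^2 = +1. Now have -(623/2859).
Both 623 ≡ 3 and 2859 ≡ 3 (mod 4), so reciprocity gives (623/2859) = -(2859/623). Reduce: 2859 ≡ 367 (mod 623). Now have (367/623).
Both 367 ≡ 3 and 623 ≡ 3 (mod 4), so reciprocity gives (367/623) = -(623/367). Reduce: 623 ≡ 256 (mod 367). Now have -(256/367).
Factor out 2: 256 = 2^8. Since 367 ≡ 7 (mod 8), (2/367) = +1, and (2/367)^8 = +1. Now have -(1/367).
(1/367) = 1. Collecting the sign factors: -1.
(-2492/5351) = -1, and 5351 is prime, so -2492 is not a quadratic residue mod 5351.

no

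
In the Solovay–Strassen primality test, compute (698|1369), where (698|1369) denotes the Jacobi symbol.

1

(698|1369)
  = (349|1369)    [1369 ≡ 1 mod 8 ⇒ (2|1369) = +1]
  = (1369|349)    [QR: 349 ≡ 1 mod 4, sign kept]
  = (322|349)    [1369 ≡ 322 mod 349]
  = -(161|349)    [349 ≡ 5 mod 8 ⇒ (2|349) = -1]
  = -(349|161)    [QR: 161 ≡ 1 mod 4, sign kept]
  = -(27|161)    [349 ≡ 27 mod 161]
  = -(161|27)    [QR: 161 ≡ 1 mod 4, sign kept]
  = -(26|27)    [161 ≡ 26 mod 27]
  = (13|27)    [27 ≡ 3 mod 8 ⇒ (2|27) = -1]
  = (27|13)    [QR: 13 ≡ 1 mod 4, sign kept]
  = (1|13)    [27 ≡ 1 mod 13]
  = 1    [(1|13) = 1]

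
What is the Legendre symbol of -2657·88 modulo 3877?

1

By multiplicativity, (-2657·88 / 3877) = (-2657 / 3877)·(88 / 3877).
First factor (-2657 / 3877):
Reduce the numerator: -2657 ≡ 1220 (mod 3877), so (-2657 / 3877) = (1220 / 3877).
Factor out 2: 1220 = 2^2·305. Since 3877 ≡ 5 (mod 8), (2 / 3877) = -1, and (2 / 3877)^2 = +1. Now have (305 / 3877).
305 ≡ 1 (mod 4), so quadratic reciprocity gives (305 / 3877) = (3877 / 305). Reduce: 3877 ≡ 217 (mod 305). Now have (217 / 305).
217 ≡ 1 (mod 4), so quadratic reciprocity gives (217 / 305) = (305 / 217). Reduce: 305 ≡ 88 (mod 217). Now have (88 / 217).
Factor out 2: 88 = 2^3·11. Since 217 ≡ 1 (mod 8), (2 / 217) = +1, and (2 / 217)^3 = +1. Now have (11 / 217).
217 ≡ 1 (mod 4), so quadratic reciprocity gives (11 / 217) = (217 / 11). Reduce: 217 ≡ 8 (mod 11). Now have (8 / 11).
Factor out 2: 8 = 2^3. Since 11 ≡ 3 (mod 8), (2 / 11) = -1, and (2 / 11)^3 = -1. Now have -(1 / 11).
(1 / 11) = 1. Collecting the sign factors: -1.
Second factor (88 / 3877):
Factor out 2: 88 = 2^3·11. Since 3877 ≡ 5 (mod 8), (2 / 3877) = -1, and (2 / 3877)^3 = -1. Now have -(11 / 3877).
3877 ≡ 1 (mod 4), so quadratic reciprocity gives (11 / 3877) = (3877 / 11). Reduce: 3877 ≡ 5 (mod 11). Now have -(5 / 11).
5 ≡ 1 (mod 4), so quadratic reciprocity gives (5 / 11) = (11 / 5). Reduce: 11 ≡ 1 (mod 5). Now have -(1 / 5).
(1 / 5) = 1. Collecting the sign factors: -1.
Product: (-1)·(-1) = 1.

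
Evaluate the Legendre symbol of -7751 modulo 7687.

(-7751|7687)
  = (7623|7687)    [-7751 ≡ 7623 mod 7687]
  = -(7687|7623)    [QR: both ≡ 3 mod 4, sign flips]
  = -(64|7623)    [7687 ≡ 64 mod 7623]
  = -(1|7623)    [7623 ≡ 7 mod 8 ⇒ (2|7623)^6 = +1]
  = -1    [(1|7623) = 1]

-1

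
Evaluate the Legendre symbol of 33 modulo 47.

-1

33 ≡ 1 (mod 4), so quadratic reciprocity gives (33/47) = (47/33). Reduce: 47 ≡ 14 (mod 33). Now have (14/33).
Factor out 2: 14 = 2·7. Since 33 ≡ 1 (mod 8), (2/33) = +1. Now have (7/33).
33 ≡ 1 (mod 4), so quadratic reciprocity gives (7/33) = (33/7). Reduce: 33 ≡ 5 (mod 7). Now have (5/7).
5 ≡ 1 (mod 4), so quadratic reciprocity gives (5/7) = (7/5). Reduce: 7 ≡ 2 (mod 5). Now have (2/5).
Factor out 2: 2 = 2. Since 5 ≡ 5 (mod 8), (2/5) = -1. Now have -(1/5).
(1/5) = 1. Collecting the sign factors: -1.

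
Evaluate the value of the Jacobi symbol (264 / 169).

1

(264 / 169)
  = (95 / 169)    [264 ≡ 95 mod 169]
  = (169 / 95)    [QR: 169 ≡ 1 mod 4, sign kept]
  = (74 / 95)    [169 ≡ 74 mod 95]
  = (37 / 95)    [95 ≡ 7 mod 8 ⇒ (2 / 95) = +1]
  = (95 / 37)    [QR: 37 ≡ 1 mod 4, sign kept]
  = (21 / 37)    [95 ≡ 21 mod 37]
  = (37 / 21)    [QR: 21 ≡ 1 mod 4, sign kept]
  = (16 / 21)    [37 ≡ 16 mod 21]
  = (1 / 21)    [21 ≡ 5 mod 8 ⇒ (2 / 21)^4 = +1]
  = 1    [(1 / 21) = 1]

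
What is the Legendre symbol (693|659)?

Reduce the numerator: 693 ≡ 34 (mod 659), so (693|659) = (34|659).
Factor out 2: 34 = 2·17. Since 659 ≡ 3 (mod 8), (2|659) = -1. Now have -(17|659).
17 ≡ 1 (mod 4), so quadratic reciprocity gives (17|659) = (659|17). Reduce: 659 ≡ 13 (mod 17). Now have -(13|17).
13 ≡ 1 (mod 4), so quadratic reciprocity gives (13|17) = (17|13). Reduce: 17 ≡ 4 (mod 13). Now have -(4|13).
Factor out 2: 4 = 2^2. Since 13 ≡ 5 (mod 8), (2|13) = -1, and (2|13)^2 = +1. Now have -(1|13).
(1|13) = 1. Collecting the sign factors: -1.

-1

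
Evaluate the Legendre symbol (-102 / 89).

-1

Pull out -1: (-102 / 89) = (-1 / 89)·(102 / 89). Since 89 ≡ 1 (mod 4), (-1 / 89) = +1. Now have (102 / 89).
Reduce the numerator: 102 ≡ 13 (mod 89), so (102 / 89) = (13 / 89).
13 ≡ 1 (mod 4), so quadratic reciprocity gives (13 / 89) = (89 / 13). Reduce: 89 ≡ 11 (mod 13). Now have (11 / 13).
13 ≡ 1 (mod 4), so quadratic reciprocity gives (11 / 13) = (13 / 11). Reduce: 13 ≡ 2 (mod 11). Now have (2 / 11).
Factor out 2: 2 = 2. Since 11 ≡ 3 (mod 8), (2 / 11) = -1. Now have -(1 / 11).
(1 / 11) = 1. Collecting the sign factors: -1.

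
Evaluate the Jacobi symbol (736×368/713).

0

By multiplicativity, (736·368/713) = (736/713)·(368/713).
First factor (736/713):
(736/713)
  = (23/713)    [736 ≡ 23 mod 713]
  = (713/23)    [QR: 713 ≡ 1 mod 4, sign kept]
  = (0/23)    [713 ≡ 0 mod 23]
  = 0    [numerator 0, gcd > 1]
Second factor (368/713):
(368/713)
  = (23/713)    [713 ≡ 1 mod 8 ⇒ (2/713)^4 = +1]
  = (713/23)    [QR: 713 ≡ 1 mod 4, sign kept]
  = (0/23)    [713 ≡ 0 mod 23]
  = 0    [numerator 0, gcd > 1]
Product: (0)·(0) = 0.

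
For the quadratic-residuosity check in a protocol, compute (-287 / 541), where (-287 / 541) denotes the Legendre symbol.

1

Reduce the numerator: -287 ≡ 254 (mod 541), so (-287 / 541) = (254 / 541).
Factor out 2: 254 = 2·127. Since 541 ≡ 5 (mod 8), (2 / 541) = -1. Now have -(127 / 541).
541 ≡ 1 (mod 4), so quadratic reciprocity gives (127 / 541) = (541 / 127). Reduce: 541 ≡ 33 (mod 127). Now have -(33 / 127).
33 ≡ 1 (mod 4), so quadratic reciprocity gives (33 / 127) = (127 / 33). Reduce: 127 ≡ 28 (mod 33). Now have -(28 / 33).
Factor out 2: 28 = 2^2·7. Since 33 ≡ 1 (mod 8), (2 / 33) = +1, and (2 / 33)^2 = +1. Now have -(7 / 33).
33 ≡ 1 (mod 4), so quadratic reciprocity gives (7 / 33) = (33 / 7). Reduce: 33 ≡ 5 (mod 7). Now have -(5 / 7).
5 ≡ 1 (mod 4), so quadratic reciprocity gives (5 / 7) = (7 / 5). Reduce: 7 ≡ 2 (mod 5). Now have -(2 / 5).
Factor out 2: 2 = 2. Since 5 ≡ 5 (mod 8), (2 / 5) = -1. Now have (1 / 5).
(1 / 5) = 1. Collecting the sign factors: 1.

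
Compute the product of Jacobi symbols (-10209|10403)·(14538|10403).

By multiplicativity, (-10209·14538|10403) = (-10209|10403)·(14538|10403).
First factor (-10209|10403):
(-10209|10403)
  = -(10209|10403)    [10403 ≡ 3 mod 4 ⇒ (-1|10403) = -1]
  = -(10403|10209)    [QR: 10209 ≡ 1 mod 4, sign kept]
  = -(194|10209)    [10403 ≡ 194 mod 10209]
  = -(97|10209)    [10209 ≡ 1 mod 8 ⇒ (2|10209) = +1]
  = -(10209|97)    [QR: 97 ≡ 1 mod 4, sign kept]
  = -(24|97)    [10209 ≡ 24 mod 97]
  = -(3|97)    [97 ≡ 1 mod 8 ⇒ (2|97)^3 = +1]
  = -(97|3)    [QR: 97 ≡ 1 mod 4, sign kept]
  = -(1|3)    [97 ≡ 1 mod 3]
  = -1    [(1|3) = 1]
Second factor (14538|10403):
(14538|10403)
  = (4135|10403)    [14538 ≡ 4135 mod 10403]
  = -(10403|4135)    [QR: both ≡ 3 mod 4, sign flips]
  = -(2133|4135)    [10403 ≡ 2133 mod 4135]
  = -(4135|2133)    [QR: 2133 ≡ 1 mod 4, sign kept]
  = -(2002|2133)    [4135 ≡ 2002 mod 2133]
  = (1001|2133)    [2133 ≡ 5 mod 8 ⇒ (2|2133) = -1]
  = (2133|1001)    [QR: 1001 ≡ 1 mod 4, sign kept]
  = (131|1001)    [2133 ≡ 131 mod 1001]
  = (1001|131)    [QR: 1001 ≡ 1 mod 4, sign kept]
  = (84|131)    [1001 ≡ 84 mod 131]
  = (21|131)    [131 ≡ 3 mod 8 ⇒ (2|131)^2 = +1]
  = (131|21)    [QR: 21 ≡ 1 mod 4, sign kept]
  = (5|21)    [131 ≡ 5 mod 21]
  = (21|5)    [QR: 5 ≡ 1 mod 4, sign kept]
  = (1|5)    [21 ≡ 1 mod 5]
  = 1    [(1|5) = 1]
Product: (-1)·(1) = -1.

-1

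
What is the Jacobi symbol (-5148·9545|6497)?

-1

By multiplicativity, (-5148·9545|6497) = (-5148|6497)·(9545|6497).
First factor (-5148|6497):
(-5148|6497)
  = (5148|6497)    [6497 ≡ 1 mod 4 ⇒ (-1|6497) = +1]
  = (1287|6497)    [6497 ≡ 1 mod 8 ⇒ (2|6497)^2 = +1]
  = (6497|1287)    [QR: 6497 ≡ 1 mod 4, sign kept]
  = (62|1287)    [6497 ≡ 62 mod 1287]
  = (31|1287)    [1287 ≡ 7 mod 8 ⇒ (2|1287) = +1]
  = -(1287|31)    [QR: both ≡ 3 mod 4, sign flips]
  = -(16|31)    [1287 ≡ 16 mod 31]
  = -(1|31)    [31 ≡ 7 mod 8 ⇒ (2|31)^4 = +1]
  = -1    [(1|31) = 1]
Second factor (9545|6497):
(9545|6497)
  = (3048|6497)    [9545 ≡ 3048 mod 6497]
  = (381|6497)    [6497 ≡ 1 mod 8 ⇒ (2|6497)^3 = +1]
  = (6497|381)    [QR: 381 ≡ 1 mod 4, sign kept]
  = (20|381)    [6497 ≡ 20 mod 381]
  = (5|381)    [381 ≡ 5 mod 8 ⇒ (2|381)^2 = +1]
  = (381|5)    [QR: 5 ≡ 1 mod 4, sign kept]
  = (1|5)    [381 ≡ 1 mod 5]
  = 1    [(1|5) = 1]
Product: (-1)·(1) = -1.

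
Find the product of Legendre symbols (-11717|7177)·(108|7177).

By multiplicativity, (-11717·108|7177) = (-11717|7177)·(108|7177).
First factor (-11717|7177):
(-11717|7177)
  = (2637|7177)    [-11717 ≡ 2637 mod 7177]
  = (7177|2637)    [QR: 2637 ≡ 1 mod 4, sign kept]
  = (1903|2637)    [7177 ≡ 1903 mod 2637]
  = (2637|1903)    [QR: 2637 ≡ 1 mod 4, sign kept]
  = (734|1903)    [2637 ≡ 734 mod 1903]
  = (367|1903)    [1903 ≡ 7 mod 8 ⇒ (2|1903) = +1]
  = -(1903|367)    [QR: both ≡ 3 mod 4, sign flips]
  = -(68|367)    [1903 ≡ 68 mod 367]
  = -(17|367)    [367 ≡ 7 mod 8 ⇒ (2|367)^2 = +1]
  = -(367|17)    [QR: 17 ≡ 1 mod 4, sign kept]
  = -(10|17)    [367 ≡ 10 mod 17]
  = -(5|17)    [17 ≡ 1 mod 8 ⇒ (2|17) = +1]
  = -(17|5)    [QR: 5 ≡ 1 mod 4, sign kept]
  = -(2|5)    [17 ≡ 2 mod 5]
  = (1|5)    [5 ≡ 5 mod 8 ⇒ (2|5) = -1]
  = 1    [(1|5) = 1]
Second factor (108|7177):
(108|7177)
  = (27|7177)    [7177 ≡ 1 mod 8 ⇒ (2|7177)^2 = +1]
  = (7177|27)    [QR: 7177 ≡ 1 mod 4, sign kept]
  = (22|27)    [7177 ≡ 22 mod 27]
  = -(11|27)    [27 ≡ 3 mod 8 ⇒ (2|27) = -1]
  = (27|11)    [QR: both ≡ 3 mod 4, sign flips]
  = (5|11)    [27 ≡ 5 mod 11]
  = (11|5)    [QR: 5 ≡ 1 mod 4, sign kept]
  = (1|5)    [11 ≡ 1 mod 5]
  = 1    [(1|5) = 1]
Product: (1)·(1) = 1.

1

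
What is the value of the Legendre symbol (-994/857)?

(-994/857)
  = (994/857)    [857 ≡ 1 mod 4 ⇒ (-1/857) = +1]
  = (137/857)    [994 ≡ 137 mod 857]
  = (857/137)    [QR: 137 ≡ 1 mod 4, sign kept]
  = (35/137)    [857 ≡ 35 mod 137]
  = (137/35)    [QR: 137 ≡ 1 mod 4, sign kept]
  = (32/35)    [137 ≡ 32 mod 35]
  = -(1/35)    [35 ≡ 3 mod 8 ⇒ (2/35)^5 = -1]
  = -1    [(1/35) = 1]

-1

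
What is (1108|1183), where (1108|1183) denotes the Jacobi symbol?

1

(1108|1183)
  = (277|1183)    [1183 ≡ 7 mod 8 ⇒ (2|1183)^2 = +1]
  = (1183|277)    [QR: 277 ≡ 1 mod 4, sign kept]
  = (75|277)    [1183 ≡ 75 mod 277]
  = (277|75)    [QR: 277 ≡ 1 mod 4, sign kept]
  = (52|75)    [277 ≡ 52 mod 75]
  = (13|75)    [75 ≡ 3 mod 8 ⇒ (2|75)^2 = +1]
  = (75|13)    [QR: 13 ≡ 1 mod 4, sign kept]
  = (10|13)    [75 ≡ 10 mod 13]
  = -(5|13)    [13 ≡ 5 mod 8 ⇒ (2|13) = -1]
  = -(13|5)    [QR: 5 ≡ 1 mod 4, sign kept]
  = -(3|5)    [13 ≡ 3 mod 5]
  = -(5|3)    [QR: 5 ≡ 1 mod 4, sign kept]
  = -(2|3)    [5 ≡ 2 mod 3]
  = (1|3)    [3 ≡ 3 mod 8 ⇒ (2|3) = -1]
  = 1    [(1|3) = 1]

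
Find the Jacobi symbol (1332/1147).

(1332/1147)
  = (185/1147)    [1332 ≡ 185 mod 1147]
  = (1147/185)    [QR: 185 ≡ 1 mod 4, sign kept]
  = (37/185)    [1147 ≡ 37 mod 185]
  = (185/37)    [QR: 37 ≡ 1 mod 4, sign kept]
  = (0/37)    [185 ≡ 0 mod 37]
  = 0    [numerator 0, gcd > 1]

0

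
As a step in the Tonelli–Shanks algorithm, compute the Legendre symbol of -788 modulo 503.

-1

Reduce the numerator: -788 ≡ 218 (mod 503), so (-788 / 503) = (218 / 503).
Factor out 2: 218 = 2·109. Since 503 ≡ 7 (mod 8), (2 / 503) = +1. Now have (109 / 503).
109 ≡ 1 (mod 4), so quadratic reciprocity gives (109 / 503) = (503 / 109). Reduce: 503 ≡ 67 (mod 109). Now have (67 / 109).
109 ≡ 1 (mod 4), so quadratic reciprocity gives (67 / 109) = (109 / 67). Reduce: 109 ≡ 42 (mod 67). Now have (42 / 67).
Factor out 2: 42 = 2·21. Since 67 ≡ 3 (mod 8), (2 / 67) = -1. Now have -(21 / 67).
21 ≡ 1 (mod 4), so quadratic reciprocity gives (21 / 67) = (67 / 21). Reduce: 67 ≡ 4 (mod 21). Now have -(4 / 21).
Factor out 2: 4 = 2^2. Since 21 ≡ 5 (mod 8), (2 / 21) = -1, and (2 / 21)^2 = +1. Now have -(1 / 21).
(1 / 21) = 1. Collecting the sign factors: -1.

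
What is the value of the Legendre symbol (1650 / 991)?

1

(1650 / 991)
  = (659 / 991)    [1650 ≡ 659 mod 991]
  = -(991 / 659)    [QR: both ≡ 3 mod 4, sign flips]
  = -(332 / 659)    [991 ≡ 332 mod 659]
  = -(83 / 659)    [659 ≡ 3 mod 8 ⇒ (2 / 659)^2 = +1]
  = (659 / 83)    [QR: both ≡ 3 mod 4, sign flips]
  = (78 / 83)    [659 ≡ 78 mod 83]
  = -(39 / 83)    [83 ≡ 3 mod 8 ⇒ (2 / 83) = -1]
  = (83 / 39)    [QR: both ≡ 3 mod 4, sign flips]
  = (5 / 39)    [83 ≡ 5 mod 39]
  = (39 / 5)    [QR: 5 ≡ 1 mod 4, sign kept]
  = (4 / 5)    [39 ≡ 4 mod 5]
  = (1 / 5)    [5 ≡ 5 mod 8 ⇒ (2 / 5)^2 = +1]
  = 1    [(1 / 5) = 1]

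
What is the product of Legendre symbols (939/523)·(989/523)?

-1

By multiplicativity, (939·989/523) = (939/523)·(989/523).
First factor (939/523):
(939/523)
  = (416/523)    [939 ≡ 416 mod 523]
  = -(13/523)    [523 ≡ 3 mod 8 ⇒ (2/523)^5 = -1]
  = -(523/13)    [QR: 13 ≡ 1 mod 4, sign kept]
  = -(3/13)    [523 ≡ 3 mod 13]
  = -(13/3)    [QR: 13 ≡ 1 mod 4, sign kept]
  = -(1/3)    [13 ≡ 1 mod 3]
  = -1    [(1/3) = 1]
Second factor (989/523):
(989/523)
  = (466/523)    [989 ≡ 466 mod 523]
  = -(233/523)    [523 ≡ 3 mod 8 ⇒ (2/523) = -1]
  = -(523/233)    [QR: 233 ≡ 1 mod 4, sign kept]
  = -(57/233)    [523 ≡ 57 mod 233]
  = -(233/57)    [QR: 57 ≡ 1 mod 4, sign kept]
  = -(5/57)    [233 ≡ 5 mod 57]
  = -(57/5)    [QR: 5 ≡ 1 mod 4, sign kept]
  = -(2/5)    [57 ≡ 2 mod 5]
  = (1/5)    [5 ≡ 5 mod 8 ⇒ (2/5) = -1]
  = 1    [(1/5) = 1]
Product: (-1)·(1) = -1.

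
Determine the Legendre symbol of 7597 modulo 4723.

-1

(7597|4723)
  = (2874|4723)    [7597 ≡ 2874 mod 4723]
  = -(1437|4723)    [4723 ≡ 3 mod 8 ⇒ (2|4723) = -1]
  = -(4723|1437)    [QR: 1437 ≡ 1 mod 4, sign kept]
  = -(412|1437)    [4723 ≡ 412 mod 1437]
  = -(103|1437)    [1437 ≡ 5 mod 8 ⇒ (2|1437)^2 = +1]
  = -(1437|103)    [QR: 1437 ≡ 1 mod 4, sign kept]
  = -(98|103)    [1437 ≡ 98 mod 103]
  = -(49|103)    [103 ≡ 7 mod 8 ⇒ (2|103) = +1]
  = -(103|49)    [QR: 49 ≡ 1 mod 4, sign kept]
  = -(5|49)    [103 ≡ 5 mod 49]
  = -(49|5)    [QR: 5 ≡ 1 mod 4, sign kept]
  = -(4|5)    [49 ≡ 4 mod 5]
  = -(1|5)    [5 ≡ 5 mod 8 ⇒ (2|5)^2 = +1]
  = -1    [(1|5) = 1]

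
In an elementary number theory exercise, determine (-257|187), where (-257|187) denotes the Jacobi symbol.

-1

Pull out -1: (-257|187) = (-1|187)·(257|187). Since 187 ≡ 3 (mod 4), (-1|187) = -1. Now have -(257|187).
Reduce the numerator: 257 ≡ 70 (mod 187), so (257|187) = (70|187).
Factor out 2: 70 = 2·35. Since 187 ≡ 3 (mod 8), (2|187) = -1. Now have (35|187).
Both 35 ≡ 3 and 187 ≡ 3 (mod 4), so reciprocity gives (35|187) = -(187|35). Reduce: 187 ≡ 12 (mod 35). Now have -(12|35).
Factor out 2: 12 = 2^2·3. Since 35 ≡ 3 (mod 8), (2|35) = -1, and (2|35)^2 = +1. Now have -(3|35).
Both 3 ≡ 3 and 35 ≡ 3 (mod 4), so reciprocity gives (3|35) = -(35|3). Reduce: 35 ≡ 2 (mod 3). Now have (2|3).
Factor out 2: 2 = 2. Since 3 ≡ 3 (mod 8), (2|3) = -1. Now have -(1|3).
(1|3) = 1. Collecting the sign factors: -1.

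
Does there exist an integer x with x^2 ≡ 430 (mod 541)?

no

(430/541)
  = -(215/541)    [541 ≡ 5 mod 8 ⇒ (2/541) = -1]
  = -(541/215)    [QR: 541 ≡ 1 mod 4, sign kept]
  = -(111/215)    [541 ≡ 111 mod 215]
  = (215/111)    [QR: both ≡ 3 mod 4, sign flips]
  = (104/111)    [215 ≡ 104 mod 111]
  = (13/111)    [111 ≡ 7 mod 8 ⇒ (2/111)^3 = +1]
  = (111/13)    [QR: 13 ≡ 1 mod 4, sign kept]
  = (7/13)    [111 ≡ 7 mod 13]
  = (13/7)    [QR: 13 ≡ 1 mod 4, sign kept]
  = (6/7)    [13 ≡ 6 mod 7]
  = (3/7)    [7 ≡ 7 mod 8 ⇒ (2/7) = +1]
  = -(7/3)    [QR: both ≡ 3 mod 4, sign flips]
  = -(1/3)    [7 ≡ 1 mod 3]
  = -1    [(1/3) = 1]
The Legendre symbol is -1, so x^2 ≡ 430 (mod 541) has no solution.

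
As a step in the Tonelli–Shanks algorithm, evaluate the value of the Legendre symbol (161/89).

Reduce the numerator: 161 ≡ 72 (mod 89), so (161/89) = (72/89).
Factor out 2: 72 = 2^3·9. Since 89 ≡ 1 (mod 8), (2/89) = +1, and (2/89)^3 = +1. Now have (9/89).
9 ≡ 1 (mod 4), so quadratic reciprocity gives (9/89) = (89/9). Reduce: 89 ≡ 8 (mod 9). Now have (8/9).
Factor out 2: 8 = 2^3. Since 9 ≡ 1 (mod 8), (2/9) = +1, and (2/9)^3 = +1. Now have (1/9).
(1/9) = 1. Collecting the sign factors: 1.

1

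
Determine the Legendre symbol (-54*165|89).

By multiplicativity, (-54·165|89) = (-54|89)·(165|89).
First factor (-54|89):
(-54|89)
  = (54|89)    [89 ≡ 1 mod 4 ⇒ (-1|89) = +1]
  = (27|89)    [89 ≡ 1 mod 8 ⇒ (2|89) = +1]
  = (89|27)    [QR: 89 ≡ 1 mod 4, sign kept]
  = (8|27)    [89 ≡ 8 mod 27]
  = -(1|27)    [27 ≡ 3 mod 8 ⇒ (2|27)^3 = -1]
  = -1    [(1|27) = 1]
Second factor (165|89):
(165|89)
  = (76|89)    [165 ≡ 76 mod 89]
  = (19|89)    [89 ≡ 1 mod 8 ⇒ (2|89)^2 = +1]
  = (89|19)    [QR: 89 ≡ 1 mod 4, sign kept]
  = (13|19)    [89 ≡ 13 mod 19]
  = (19|13)    [QR: 13 ≡ 1 mod 4, sign kept]
  = (6|13)    [19 ≡ 6 mod 13]
  = -(3|13)    [13 ≡ 5 mod 8 ⇒ (2|13) = -1]
  = -(13|3)    [QR: 13 ≡ 1 mod 4, sign kept]
  = -(1|3)    [13 ≡ 1 mod 3]
  = -1    [(1|3) = 1]
Product: (-1)·(-1) = 1.

1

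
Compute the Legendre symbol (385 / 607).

(385 / 607)
  = (607 / 385)    [QR: 385 ≡ 1 mod 4, sign kept]
  = (222 / 385)    [607 ≡ 222 mod 385]
  = (111 / 385)    [385 ≡ 1 mod 8 ⇒ (2 / 385) = +1]
  = (385 / 111)    [QR: 385 ≡ 1 mod 4, sign kept]
  = (52 / 111)    [385 ≡ 52 mod 111]
  = (13 / 111)    [111 ≡ 7 mod 8 ⇒ (2 / 111)^2 = +1]
  = (111 / 13)    [QR: 13 ≡ 1 mod 4, sign kept]
  = (7 / 13)    [111 ≡ 7 mod 13]
  = (13 / 7)    [QR: 13 ≡ 1 mod 4, sign kept]
  = (6 / 7)    [13 ≡ 6 mod 7]
  = (3 / 7)    [7 ≡ 7 mod 8 ⇒ (2 / 7) = +1]
  = -(7 / 3)    [QR: both ≡ 3 mod 4, sign flips]
  = -(1 / 3)    [7 ≡ 1 mod 3]
  = -1    [(1 / 3) = 1]

-1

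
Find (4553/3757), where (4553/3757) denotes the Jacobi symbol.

1

Reduce the numerator: 4553 ≡ 796 (mod 3757), so (4553/3757) = (796/3757).
Factor out 2: 796 = 2^2·199. Since 3757 ≡ 5 (mod 8), (2/3757) = -1, and (2/3757)^2 = +1. Now have (199/3757).
3757 ≡ 1 (mod 4), so quadratic reciprocity gives (199/3757) = (3757/199). Reduce: 3757 ≡ 175 (mod 199). Now have (175/199).
Both 175 ≡ 3 and 199 ≡ 3 (mod 4), so reciprocity gives (175/199) = -(199/175). Reduce: 199 ≡ 24 (mod 175). Now have -(24/175).
Factor out 2: 24 = 2^3·3. Since 175 ≡ 7 (mod 8), (2/175) = +1, and (2/175)^3 = +1. Now have -(3/175).
Both 3 ≡ 3 and 175 ≡ 3 (mod 4), so reciprocity gives (3/175) = -(175/3). Reduce: 175 ≡ 1 (mod 3). Now have (1/3).
(1/3) = 1. Collecting the sign factors: 1.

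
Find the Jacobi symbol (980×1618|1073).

By multiplicativity, (980·1618|1073) = (980|1073)·(1618|1073).
First factor (980|1073):
Factor out 2: 980 = 2^2·245. Since 1073 ≡ 1 (mod 8), (2|1073) = +1, and (2|1073)^2 = +1. Now have (245|1073).
245 ≡ 1 (mod 4), so quadratic reciprocity gives (245|1073) = (1073|245). Reduce: 1073 ≡ 93 (mod 245). Now have (93|245).
93 ≡ 1 (mod 4), so quadratic reciprocity gives (93|245) = (245|93). Reduce: 245 ≡ 59 (mod 93). Now have (59|93).
93 ≡ 1 (mod 4), so quadratic reciprocity gives (59|93) = (93|59). Reduce: 93 ≡ 34 (mod 59). Now have (34|59).
Factor out 2: 34 = 2·17. Since 59 ≡ 3 (mod 8), (2|59) = -1. Now have -(17|59).
17 ≡ 1 (mod 4), so quadratic reciprocity gives (17|59) = (59|17). Reduce: 59 ≡ 8 (mod 17). Now have -(8|17).
Factor out 2: 8 = 2^3. Since 17 ≡ 1 (mod 8), (2|17) = +1, and (2|17)^3 = +1. Now have -(1|17).
(1|17) = 1. Collecting the sign factors: -1.
Second factor (1618|1073):
Reduce the numerator: 1618 ≡ 545 (mod 1073), so (1618|1073) = (545|1073).
545 ≡ 1 (mod 4), so quadratic reciprocity gives (545|1073) = (1073|545). Reduce: 1073 ≡ 528 (mod 545). Now have (528|545).
Factor out 2: 528 = 2^4·33. Since 545 ≡ 1 (mod 8), (2|545) = +1, and (2|545)^4 = +1. Now have (33|545).
33 ≡ 1 (mod 4), so quadratic reciprocity gives (33|545) = (545|33). Reduce: 545 ≡ 17 (mod 33). Now have (17|33).
17 ≡ 1 (mod 4), so quadratic reciprocity gives (17|33) = (33|17). Reduce: 33 ≡ 16 (mod 17). Now have (16|17).
Factor out 2: 16 = 2^4. Since 17 ≡ 1 (mod 8), (2|17) = +1, and (2|17)^4 = +1. Now have (1|17).
(1|17) = 1. Collecting the sign factors: 1.
Product: (-1)·(1) = -1.

-1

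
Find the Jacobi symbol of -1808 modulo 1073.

(-1808 / 1073)
  = (338 / 1073)    [-1808 ≡ 338 mod 1073]
  = (169 / 1073)    [1073 ≡ 1 mod 8 ⇒ (2 / 1073) = +1]
  = (1073 / 169)    [QR: 169 ≡ 1 mod 4, sign kept]
  = (59 / 169)    [1073 ≡ 59 mod 169]
  = (169 / 59)    [QR: 169 ≡ 1 mod 4, sign kept]
  = (51 / 59)    [169 ≡ 51 mod 59]
  = -(59 / 51)    [QR: both ≡ 3 mod 4, sign flips]
  = -(8 / 51)    [59 ≡ 8 mod 51]
  = (1 / 51)    [51 ≡ 3 mod 8 ⇒ (2 / 51)^3 = -1]
  = 1    [(1 / 51) = 1]

1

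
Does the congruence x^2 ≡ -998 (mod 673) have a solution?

yes

(-998/673)
  = (998/673)    [673 ≡ 1 mod 4 ⇒ (-1/673) = +1]
  = (325/673)    [998 ≡ 325 mod 673]
  = (673/325)    [QR: 325 ≡ 1 mod 4, sign kept]
  = (23/325)    [673 ≡ 23 mod 325]
  = (325/23)    [QR: 325 ≡ 1 mod 4, sign kept]
  = (3/23)    [325 ≡ 3 mod 23]
  = -(23/3)    [QR: both ≡ 3 mod 4, sign flips]
  = -(2/3)    [23 ≡ 2 mod 3]
  = (1/3)    [3 ≡ 3 mod 8 ⇒ (2/3) = -1]
  = 1    [(1/3) = 1]
(-998/673) = 1, and 673 is prime, so -998 is a quadratic residue mod 673.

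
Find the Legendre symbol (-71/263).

1

(-71/263)
  = -(71/263)    [263 ≡ 3 mod 4 ⇒ (-1/263) = -1]
  = (263/71)    [QR: both ≡ 3 mod 4, sign flips]
  = (50/71)    [263 ≡ 50 mod 71]
  = (25/71)    [71 ≡ 7 mod 8 ⇒ (2/71) = +1]
  = (71/25)    [QR: 25 ≡ 1 mod 4, sign kept]
  = (21/25)    [71 ≡ 21 mod 25]
  = (25/21)    [QR: 21 ≡ 1 mod 4, sign kept]
  = (4/21)    [25 ≡ 4 mod 21]
  = (1/21)    [21 ≡ 5 mod 8 ⇒ (2/21)^2 = +1]
  = 1    [(1/21) = 1]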